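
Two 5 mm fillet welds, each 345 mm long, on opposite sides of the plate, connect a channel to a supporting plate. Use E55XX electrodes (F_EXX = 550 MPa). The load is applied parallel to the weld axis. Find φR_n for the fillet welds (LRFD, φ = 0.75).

φR_n ≈ 604 kN

Effective throat t_e = 0.707 × 5 = 3.535 mm.
Total length L = 690 mm; A_we = 3.535 × 690 = 2439 mm².
F_nw = 0.6 F_EXX = 0.6 × 550 = 330 MPa.
φR_n = 0.75 × 330 × 2439 × 10⁻³ = 603.7 kN.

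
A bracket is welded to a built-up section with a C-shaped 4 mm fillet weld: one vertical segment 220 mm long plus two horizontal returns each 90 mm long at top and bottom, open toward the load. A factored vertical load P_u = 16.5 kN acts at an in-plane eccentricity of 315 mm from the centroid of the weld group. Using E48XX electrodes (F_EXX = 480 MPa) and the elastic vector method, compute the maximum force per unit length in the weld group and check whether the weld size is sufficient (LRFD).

f_max ≈ 225 N/mm; adequate

Total weld length L_w = 400 mm. Treat welds as unit-width lines.
Centroid: x̄ = 2×90×45 / 400 = 20.25 mm from the vertical weld.
Polar moment about centroid: J = I_x + I_y = [220³/12 + 2×90×110²] + [220×20.25² + 2(90³/12 + 90×24.75²)] = 3387000 mm³.
Direct shear f_v = P/L_w = 16.5×10³ / 400 = 41.25 N/mm (vertical).
Torsion M = P·e = 16.5×10³ × 315 = 5197500 N·mm.
Critical point at (x, y) = (69.75, 110) from centroid. f_tx = M·y/J = 168.8 N/mm; f_ty = M·x/J = 107 N/mm.
Resultant f_max = √[f_tx² + (f_v + f_ty)²] = √[168.8² + (41.25 + 107)²] = 224.7 N/mm.
Capacity per unit length: φr_n = 0.75 × 0.6 × 480 × (0.707 × 4) = 610.8 N/mm.
224.7 ≤ 610.8 → adequate.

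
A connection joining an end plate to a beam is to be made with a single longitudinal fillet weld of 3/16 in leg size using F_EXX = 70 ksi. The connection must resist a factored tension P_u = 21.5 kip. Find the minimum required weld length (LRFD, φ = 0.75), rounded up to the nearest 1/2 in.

L = 5.5 in

Throat t_e = 0.707 × 0.1875 = 0.1326 in.
φr_n = 0.75 × 0.6 × 70 × 0.1326 = 4.176 kip/in.
L_req = P_u / φr_n = 21.5 / 4.176 = 5.149 in total.
Round up → use L = 5.5 in.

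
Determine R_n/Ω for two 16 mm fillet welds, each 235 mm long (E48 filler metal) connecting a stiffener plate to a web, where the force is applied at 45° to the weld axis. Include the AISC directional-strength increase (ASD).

R_n/Ω ≈ 993 kN

E48XX → F_EXX = 480 MPa.
t_e = 0.707 × 16 = 11.31 mm; A_we = 11.31 × 470 = 5317 mm².
Directional factor: 1.0 + 0.5 sin^1.5(45°) = 1.297.
F_nw = 0.6 × 480 × 1.297 = 373.6 MPa.
R_n/Ω = (373.6 × 5317) / 2.0 × 10⁻³ = 993.2 kN.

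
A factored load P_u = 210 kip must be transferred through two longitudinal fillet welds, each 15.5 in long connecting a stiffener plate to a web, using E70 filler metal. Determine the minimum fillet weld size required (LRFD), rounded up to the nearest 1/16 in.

w = 5/16 in

E70XX → F_EXX = 70 ksi.
Total weld length L = 31 in.
Required throat t_e = P_u / (φ × 0.6 F_EXX × L) = 210 / (0.75 × 0.6 × 70 × 31) = 0.2151 in.
Required leg w = t_e / 0.707 = 0.3042 in → use 5/16 in.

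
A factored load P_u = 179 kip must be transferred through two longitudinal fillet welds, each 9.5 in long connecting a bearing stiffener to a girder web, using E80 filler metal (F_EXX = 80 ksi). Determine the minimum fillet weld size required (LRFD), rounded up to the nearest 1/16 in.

w = 3/8 in

Total weld length L = 19 in.
Required throat t_e = P_u / (φ × 0.6 F_EXX × L) = 179 / (0.75 × 0.6 × 80 × 19) = 0.2617 in.
Required leg w = t_e / 0.707 = 0.3701 in → use 3/8 in.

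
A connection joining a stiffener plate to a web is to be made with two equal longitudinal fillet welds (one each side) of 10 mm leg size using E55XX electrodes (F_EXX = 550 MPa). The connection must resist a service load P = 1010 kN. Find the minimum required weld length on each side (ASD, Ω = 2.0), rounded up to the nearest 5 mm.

L = 435 mm on each side

Throat t_e = 0.707 × 10 = 7.07 mm.
r_n/Ω = (0.6 × 550 × 7.07) / 2.0 = 1167 N/mm = 1.167 kN/mm.
L_req = P / (r_n/Ω) = 1010 / 1.167 = 865.8 mm total.
Per side: 865.8 / 2 = 432.9 mm.
Round up → use L = 435 mm on each side.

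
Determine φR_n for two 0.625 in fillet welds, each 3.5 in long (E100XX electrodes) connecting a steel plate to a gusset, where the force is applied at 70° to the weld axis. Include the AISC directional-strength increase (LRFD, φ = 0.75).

φR_n ≈ 203 kips

E100XX → F_EXX = 100 ksi.
t_e = 0.707 × 0.625 = 0.4419 in; A_we = 0.4419 × 7 = 3.093 in².
Directional factor: 1.0 + 0.5 sin^1.5(70°) = 1.455.
F_nw = 0.6 × 100 × 1.455 = 87.33 ksi.
φR_n = 0.75 × 87.33 × 3.093 = 202.6 kips.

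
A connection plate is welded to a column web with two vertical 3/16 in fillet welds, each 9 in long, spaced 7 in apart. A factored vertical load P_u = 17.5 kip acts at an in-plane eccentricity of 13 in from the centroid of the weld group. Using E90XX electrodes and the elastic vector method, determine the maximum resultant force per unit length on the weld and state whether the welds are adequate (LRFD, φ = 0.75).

f_max ≈ 4.46 kip/in; adequate

E90XX → F_EXX = 90 ksi.
Total weld length L_w = 18 in. Treat welds as unit-width lines.
Polar moment about centroid: J = 2[d³/12 + d(b/2)²] = 2[9³/12 + 9×3.5²] = 342 in³.
Direct shear f_v = P/L_w = 17.5 / 18 = 0.9722 kip/in (vertical).
Torsion M = P·e = 17.5 × 13 = 227.5 kip·in.
Critical point at (x, y) = (3.5, 4.5) from centroid. f_tx = M·y/J = 2.993 kip/in; f_ty = M·x/J = 2.328 kip/in.
Resultant f_max = √[f_tx² + (f_v + f_ty)²] = √[2.993² + (0.9722 + 2.328)²] = 4.456 kip/in.
Capacity per unit length: φr_n = 0.75 × 0.6 × 90 × (0.707 × 0.1875) = 5.369 kip/in.
4.456 ≤ 5.369 → adequate.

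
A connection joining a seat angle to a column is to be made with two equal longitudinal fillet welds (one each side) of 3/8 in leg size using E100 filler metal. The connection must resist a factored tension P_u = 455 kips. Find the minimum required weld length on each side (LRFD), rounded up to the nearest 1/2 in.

E100XX → F_EXX = 100 ksi.
Throat t_e = 0.707 × 0.375 = 0.2651 in.
φr_n = 0.75 × 0.6 × 100 × 0.2651 = 11.93 kips/in.
L_req = P_u / φr_n = 455 / 11.93 = 38.14 in total.
Per side: 38.14 / 2 = 19.07 in.
Round up → use L = 19.5 in on each side.

L = 19.5 in on each side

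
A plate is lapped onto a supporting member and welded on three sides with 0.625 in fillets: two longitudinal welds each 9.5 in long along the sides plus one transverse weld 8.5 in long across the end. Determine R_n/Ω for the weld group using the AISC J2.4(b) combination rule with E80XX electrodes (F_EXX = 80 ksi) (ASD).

t_e = 0.707 × 0.625 = 0.4419 in.
R_nwl = 0.6 × 80 × 0.4419 × 19 = 403 kips (longitudinal, 2 welds).
R_nwt = 0.6 × 80 × 0.4419 × 8.5 = 180.3 kips (transverse, base value).
(i) R_nwl + R_nwt = 583.3 kips; (ii) 0.85 R_nwl + 1.5 R_nwt = 613 kips.
R_n = max = 613 kips [governs: (ii)]; R_n/Ω = 306.5 kips.

R_n/Ω ≈ 306 kips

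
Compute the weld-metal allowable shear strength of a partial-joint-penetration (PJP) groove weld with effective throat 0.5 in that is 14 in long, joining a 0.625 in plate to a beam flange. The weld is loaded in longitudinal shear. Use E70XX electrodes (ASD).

R_n/Ω ≈ 147 kip

E70XX → F_EXX = 70 ksi.
Effective throat (given) t_e = 0.5 in.
A_we = 0.5 × 14 = 7 in².
F_nw = 0.6 F_EXX = 42 ksi.
R_n/Ω = (42 × 7) / 2.0 = 147 kip.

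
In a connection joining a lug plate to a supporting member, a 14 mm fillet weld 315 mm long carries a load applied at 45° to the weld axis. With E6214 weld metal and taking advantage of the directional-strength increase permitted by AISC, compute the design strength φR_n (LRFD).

E62XX → F_EXX = 620 MPa.
t_e = 0.707 × 14 = 9.898 mm; A_we = 9.898 × 315 = 3118 mm².
Directional factor: 1.0 + 0.5 sin^1.5(45°) = 1.297.
F_nw = 0.6 × 620 × 1.297 = 482.6 MPa.
φR_n = 0.75 × 482.6 × 3118 × 10⁻³ = 1129 kN.

φR_n ≈ 1130 kN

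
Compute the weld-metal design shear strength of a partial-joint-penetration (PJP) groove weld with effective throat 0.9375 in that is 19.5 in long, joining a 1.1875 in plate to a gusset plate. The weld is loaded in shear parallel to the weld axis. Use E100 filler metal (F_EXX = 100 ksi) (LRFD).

φR_n ≈ 823 kips

Effective throat (given) t_e = 0.9375 in.
A_we = 0.9375 × 19.5 = 18.28 in².
F_nw = 0.6 F_EXX = 60 ksi.
φR_n = 0.75 × 60 × 18.28 = 822.7 kips.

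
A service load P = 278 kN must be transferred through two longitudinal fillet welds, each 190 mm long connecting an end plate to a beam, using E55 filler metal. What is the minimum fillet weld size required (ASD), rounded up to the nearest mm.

E55XX → F_EXX = 550 MPa.
Total weld length L = 380 mm.
Required throat t_e = P × Ω / (0.6 F_EXX × L) = 278 × 2.0 / (0.6 × 550 × 380 × 10⁻³) = 4.434 mm.
Required leg w = t_e / 0.707 = 6.271 mm → use 7 mm.

w = 7 mm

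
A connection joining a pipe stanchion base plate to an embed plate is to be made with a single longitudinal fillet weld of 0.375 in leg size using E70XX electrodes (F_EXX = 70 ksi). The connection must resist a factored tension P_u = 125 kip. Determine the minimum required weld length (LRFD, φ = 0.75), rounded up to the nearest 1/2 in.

L = 15 in

Throat t_e = 0.707 × 0.375 = 0.2651 in.
φr_n = 0.75 × 0.6 × 70 × 0.2651 = 8.351 kip/in.
L_req = P_u / φr_n = 125 / 8.351 = 14.97 in total.
Round up → use L = 15 in.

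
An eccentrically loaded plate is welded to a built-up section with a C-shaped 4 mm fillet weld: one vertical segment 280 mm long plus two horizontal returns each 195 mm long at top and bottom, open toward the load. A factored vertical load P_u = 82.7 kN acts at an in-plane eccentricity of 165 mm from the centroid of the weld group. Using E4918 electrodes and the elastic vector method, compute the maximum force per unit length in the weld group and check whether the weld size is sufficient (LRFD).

f_max ≈ 318 N/mm; adequate

E49XX → F_EXX = 490 MPa.
Total weld length L_w = 670 mm. Treat welds as unit-width lines.
Centroid: x̄ = 2×195×97.5 / 670 = 56.75 mm from the vertical weld.
Polar moment about centroid: J = I_x + I_y = [280³/12 + 2×195×140²] + [280×56.75² + 2(195³/12 + 195×40.75²)] = 12260000 mm³.
Direct shear f_v = P/L_w = 82.7×10³ / 670 = 123.4 N/mm (vertical).
Torsion M = P·e = 82.7×10³ × 165 = 13646000 N·mm.
Critical point at (x, y) = (138.2, 140) from centroid. f_tx = M·y/J = 155.8 N/mm; f_ty = M·x/J = 153.9 N/mm.
Resultant f_max = √[f_tx² + (f_v + f_ty)²] = √[155.8² + (123.4 + 153.9)²] = 318.1 N/mm.
Capacity per unit length: φr_n = 0.75 × 0.6 × 490 × (0.707 × 4) = 623.6 N/mm.
318.1 ≤ 623.6 → adequate.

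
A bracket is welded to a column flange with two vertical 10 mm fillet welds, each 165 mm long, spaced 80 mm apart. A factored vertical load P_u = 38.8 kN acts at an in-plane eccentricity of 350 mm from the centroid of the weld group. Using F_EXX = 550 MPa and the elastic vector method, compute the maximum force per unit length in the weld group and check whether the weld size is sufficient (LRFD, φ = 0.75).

Total weld length L_w = 330 mm. Treat welds as unit-width lines.
Polar moment about centroid: J = 2[d³/12 + d(b/2)²] = 2[165³/12 + 165×40²] = 1277000 mm³.
Direct shear f_v = P/L_w = 38.8×10³ / 330 = 117.6 N/mm (vertical).
Torsion M = P·e = 38.8×10³ × 350 = 13580000 N·mm.
Critical point at (x, y) = (40, 82.5) from centroid. f_tx = M·y/J = 877.5 N/mm; f_ty = M·x/J = 425.5 N/mm.
Resultant f_max = √[f_tx² + (f_v + f_ty)²] = √[877.5² + (117.6 + 425.5)²] = 1032 N/mm.
Capacity per unit length: φr_n = 0.75 × 0.6 × 550 × (0.707 × 10) = 1750 N/mm.
1032 ≤ 1750 → adequate.

f_max ≈ 1030 N/mm; adequate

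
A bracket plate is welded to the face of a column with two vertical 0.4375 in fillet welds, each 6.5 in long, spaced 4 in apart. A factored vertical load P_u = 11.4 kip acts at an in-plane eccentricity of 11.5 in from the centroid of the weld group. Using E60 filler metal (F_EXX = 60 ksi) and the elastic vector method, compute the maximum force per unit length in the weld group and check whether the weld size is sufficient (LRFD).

f_max ≈ 5.63 kip/in; adequate

Total weld length L_w = 13 in. Treat welds as unit-width lines.
Polar moment about centroid: J = 2[d³/12 + d(b/2)²] = 2[6.5³/12 + 6.5×2²] = 97.77 in³.
Direct shear f_v = P/L_w = 11.4 / 13 = 0.8769 kip/in (vertical).
Torsion M = P·e = 11.4 × 11.5 = 131.1 kip·in.
Critical point at (x, y) = (2, 3.25) from centroid. f_tx = M·y/J = 4.358 kip/in; f_ty = M·x/J = 2.682 kip/in.
Resultant f_max = √[f_tx² + (f_v + f_ty)²] = √[4.358² + (0.8769 + 2.682)²] = 5.626 kip/in.
Capacity per unit length: φr_n = 0.75 × 0.6 × 60 × (0.707 × 0.4375) = 8.351 kip/in.
5.626 ≤ 8.351 → adequate.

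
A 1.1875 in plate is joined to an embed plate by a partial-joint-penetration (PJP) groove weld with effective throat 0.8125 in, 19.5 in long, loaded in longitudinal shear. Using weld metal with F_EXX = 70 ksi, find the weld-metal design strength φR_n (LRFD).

Effective throat (given) t_e = 0.8125 in.
A_we = 0.8125 × 19.5 = 15.84 in².
F_nw = 0.6 F_EXX = 42 ksi.
φR_n = 0.75 × 42 × 15.84 = 499.1 kips.

φR_n ≈ 499 kips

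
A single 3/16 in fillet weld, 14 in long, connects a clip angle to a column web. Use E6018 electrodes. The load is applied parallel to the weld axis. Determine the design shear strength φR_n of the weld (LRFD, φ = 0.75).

φR_n ≈ 50.1 kips

E60XX → F_EXX = 60 ksi.
Effective throat t_e = 0.707 × 0.1875 = 0.1326 in.
Total length L = 14 in; A_we = 0.1326 × 14 = 1.856 in².
F_nw = 0.6 F_EXX = 0.6 × 60 = 36 ksi.
φR_n = 0.75 × 36 × 1.856 = 50.11 kips.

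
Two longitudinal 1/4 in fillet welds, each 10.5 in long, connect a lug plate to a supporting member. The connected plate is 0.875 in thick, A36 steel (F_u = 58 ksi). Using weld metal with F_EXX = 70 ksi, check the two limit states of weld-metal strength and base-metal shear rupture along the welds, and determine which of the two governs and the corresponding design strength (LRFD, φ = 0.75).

φR_n ≈ 117 kips (weld metal governs)

t_e = 0.707 × 0.25 = 0.1767 in; L = 21 in.
Weld metal: φR_n = 0.75 × 0.6 × 70 × 0.1767 × 21 = 116.9 kips.
Base metal (shear rupture): φR_n = 0.75 × 0.6 × 58 × 0.875 × 21 = 479.6 kips.
Governing: weld metal.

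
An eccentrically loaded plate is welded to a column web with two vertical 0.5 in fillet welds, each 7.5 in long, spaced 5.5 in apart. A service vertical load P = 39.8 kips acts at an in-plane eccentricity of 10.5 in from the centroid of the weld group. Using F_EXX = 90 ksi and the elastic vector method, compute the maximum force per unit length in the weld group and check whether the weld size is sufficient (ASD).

f_max ≈ 12.3 kip/in; NOT adequate

Total weld length L_w = 15 in. Treat welds as unit-width lines.
Polar moment about centroid: J = 2[d³/12 + d(b/2)²] = 2[7.5³/12 + 7.5×2.75²] = 183.8 in³.
Direct shear f_v = P/L_w = 39.8 / 15 = 2.653 kip/in (vertical).
Torsion M = P·e = 39.8 × 10.5 = 417.9 kip·in.
Critical point at (x, y) = (2.75, 3.75) from centroid. f_tx = M·y/J = 8.529 kip/in; f_ty = M·x/J = 6.254 kip/in.
Resultant f_max = √[f_tx² + (f_v + f_ty)²] = √[8.529² + (2.653 + 6.254)²] = 12.33 kip/in.
Capacity per unit length: r_n/Ω = (1/2.0) × 0.6 × 90 × (0.707 × 0.5) = 9.544 kip/in.
12.33 > 9.544 → NOT adequate.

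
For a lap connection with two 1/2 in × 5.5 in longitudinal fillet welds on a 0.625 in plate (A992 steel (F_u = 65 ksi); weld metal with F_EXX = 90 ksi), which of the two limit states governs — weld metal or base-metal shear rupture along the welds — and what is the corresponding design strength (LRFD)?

φR_n ≈ 157 kip (weld metal governs)

t_e = 0.707 × 0.5 = 0.3535 in; L = 11 in.
Weld metal: φR_n = 0.75 × 0.6 × 90 × 0.3535 × 11 = 157.5 kip.
Base metal (shear rupture): φR_n = 0.75 × 0.6 × 65 × 0.625 × 11 = 201.1 kip.
Governing: weld metal.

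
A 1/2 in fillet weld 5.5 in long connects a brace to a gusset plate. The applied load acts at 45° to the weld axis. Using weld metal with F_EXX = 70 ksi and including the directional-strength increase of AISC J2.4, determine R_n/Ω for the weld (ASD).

t_e = 0.707 × 0.5 = 0.3535 in; A_we = 0.3535 × 5.5 = 1.944 in².
Directional factor: 1.0 + 0.5 sin^1.5(45°) = 1.297.
F_nw = 0.6 × 70 × 1.297 = 54.49 ksi.
R_n/Ω = (54.49 × 1.944) / 2.0 = 52.97 kip.

R_n/Ω ≈ 53 kip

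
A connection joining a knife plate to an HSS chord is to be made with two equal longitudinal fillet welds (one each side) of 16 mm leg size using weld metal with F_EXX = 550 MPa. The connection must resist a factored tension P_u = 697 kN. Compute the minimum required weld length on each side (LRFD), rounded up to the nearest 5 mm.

Throat t_e = 0.707 × 16 = 11.31 mm.
φr_n = 0.75 × 0.6 × 550 × 11.31 × 10⁻³ = 2.8 kN/mm.
L_req = P_u / φr_n = 697 / 2.8 = 249 mm total.
Per side: 249 / 2 = 124.5 mm.
Round up → use L = 125 mm on each side.

L = 125 mm on each side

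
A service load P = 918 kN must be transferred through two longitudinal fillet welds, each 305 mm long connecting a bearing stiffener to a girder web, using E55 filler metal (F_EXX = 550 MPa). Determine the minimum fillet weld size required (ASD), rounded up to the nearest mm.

w = 13 mm

Total weld length L = 610 mm.
Required throat t_e = P × Ω / (0.6 F_EXX × L) = 918 × 2.0 / (0.6 × 550 × 610 × 10⁻³) = 9.121 mm.
Required leg w = t_e / 0.707 = 12.9 mm → use 13 mm.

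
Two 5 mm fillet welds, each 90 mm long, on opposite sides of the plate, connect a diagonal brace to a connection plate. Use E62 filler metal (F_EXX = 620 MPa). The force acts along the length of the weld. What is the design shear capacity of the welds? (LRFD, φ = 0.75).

φR_n ≈ 178 kN

Effective throat t_e = 0.707 × 5 = 3.535 mm.
Total length L = 180 mm; A_we = 3.535 × 180 = 636.3 mm².
F_nw = 0.6 F_EXX = 0.6 × 620 = 372 MPa.
φR_n = 0.75 × 372 × 636.3 × 10⁻³ = 177.5 kN.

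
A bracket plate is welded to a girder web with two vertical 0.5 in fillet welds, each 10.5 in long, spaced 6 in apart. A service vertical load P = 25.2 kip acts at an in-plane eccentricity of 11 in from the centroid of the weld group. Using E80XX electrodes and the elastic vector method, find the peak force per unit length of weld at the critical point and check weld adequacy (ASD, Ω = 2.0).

f_max ≈ 5.09 kip/in; adequate

E80XX → F_EXX = 80 ksi.
Total weld length L_w = 21 in. Treat welds as unit-width lines.
Polar moment about centroid: J = 2[d³/12 + d(b/2)²] = 2[10.5³/12 + 10.5×3²] = 381.9 in³.
Direct shear f_v = P/L_w = 25.2 / 21 = 1.2 kip/in (vertical).
Torsion M = P·e = 25.2 × 11 = 277.2 kip·in.
Critical point at (x, y) = (3, 5.25) from centroid. f_tx = M·y/J = 3.81 kip/in; f_ty = M·x/J = 2.177 kip/in.
Resultant f_max = √[f_tx² + (f_v + f_ty)²] = √[3.81² + (1.2 + 2.177)²] = 5.092 kip/in.
Capacity per unit length: r_n/Ω = (1/2.0) × 0.6 × 80 × (0.707 × 0.5) = 8.484 kip/in.
5.092 ≤ 8.484 → adequate.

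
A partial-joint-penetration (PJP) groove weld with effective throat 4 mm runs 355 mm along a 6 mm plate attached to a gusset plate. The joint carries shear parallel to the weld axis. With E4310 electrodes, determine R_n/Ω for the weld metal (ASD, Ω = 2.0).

E43XX → F_EXX = 430 MPa.
Effective throat (given) t_e = 4 mm.
A_we = 4 × 355 = 1420 mm².
F_nw = 0.6 F_EXX = 258 MPa.
R_n/Ω = (258 × 1420) / 2.0 × 10⁻³ = 183.2 kN.

R_n/Ω ≈ 183 kN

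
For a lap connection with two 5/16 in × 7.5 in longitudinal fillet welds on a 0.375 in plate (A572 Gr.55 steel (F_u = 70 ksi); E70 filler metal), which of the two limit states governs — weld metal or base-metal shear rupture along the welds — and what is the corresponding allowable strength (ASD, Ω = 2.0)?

R_n/Ω ≈ 69.6 kip (weld metal governs)

E70XX → F_EXX = 70 ksi.
t_e = 0.707 × 0.3125 = 0.2209 in; L = 15 in.
Weld metal: R_n/Ω = (1/2.0) × 0.6 × 70 × 0.2209 × 15 = 69.6 kip.
Base metal (shear rupture): R_n/Ω = (1/2.0) × 0.6 × 70 × 0.375 × 15 = 118.1 kip.
Governing: weld metal.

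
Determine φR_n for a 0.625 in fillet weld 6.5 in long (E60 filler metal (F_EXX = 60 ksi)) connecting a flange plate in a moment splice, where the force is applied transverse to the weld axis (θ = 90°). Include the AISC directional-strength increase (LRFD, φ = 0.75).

t_e = 0.707 × 0.625 = 0.4419 in; A_we = 0.4419 × 6.5 = 2.872 in².
Directional factor: 1.0 + 0.5 sin^1.5(90°) = 1.5.
F_nw = 0.6 × 60 × 1.5 = 54 ksi.
φR_n = 0.75 × 54 × 2.872 = 116.3 kip.

φR_n ≈ 116 kip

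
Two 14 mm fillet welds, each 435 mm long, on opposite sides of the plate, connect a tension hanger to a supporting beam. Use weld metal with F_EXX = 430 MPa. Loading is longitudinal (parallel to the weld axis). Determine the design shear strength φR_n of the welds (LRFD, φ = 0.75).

φR_n ≈ 1670 kN

Effective throat t_e = 0.707 × 14 = 9.898 mm.
Total length L = 870 mm; A_we = 9.898 × 870 = 8611 mm².
F_nw = 0.6 F_EXX = 0.6 × 430 = 258 MPa.
φR_n = 0.75 × 258 × 8611 × 10⁻³ = 1666 kN.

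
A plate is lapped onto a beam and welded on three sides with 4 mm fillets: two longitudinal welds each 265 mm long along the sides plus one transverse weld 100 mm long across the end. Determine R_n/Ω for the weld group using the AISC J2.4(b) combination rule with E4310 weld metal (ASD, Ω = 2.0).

E43XX → F_EXX = 430 MPa.
t_e = 0.707 × 4 = 2.828 mm.
R_nwl = 0.6 × 430 × 2.828 × 530 × 10⁻³ = 386.7 kN (longitudinal, 2 welds).
R_nwt = 0.6 × 430 × 2.828 × 100 × 10⁻³ = 72.96 kN (transverse, base value).
(i) R_nwl + R_nwt = 459.7 kN; (ii) 0.85 R_nwl + 1.5 R_nwt = 438.1 kN.
R_n = max = 459.7 kN [governs: (i)]; R_n/Ω = 229.8 kN.

R_n/Ω ≈ 230 kN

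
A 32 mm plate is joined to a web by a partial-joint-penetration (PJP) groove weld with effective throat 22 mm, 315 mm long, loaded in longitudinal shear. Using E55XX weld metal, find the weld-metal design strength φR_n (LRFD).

E55XX → F_EXX = 550 MPa.
Effective throat (given) t_e = 22 mm.
A_we = 22 × 315 = 6930 mm².
F_nw = 0.6 F_EXX = 330 MPa.
φR_n = 0.75 × 330 × 6930 × 10⁻³ = 1715 kN.

φR_n ≈ 1720 kN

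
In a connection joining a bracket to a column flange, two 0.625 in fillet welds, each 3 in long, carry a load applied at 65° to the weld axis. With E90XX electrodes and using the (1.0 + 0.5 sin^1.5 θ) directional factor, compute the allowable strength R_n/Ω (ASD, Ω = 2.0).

R_n/Ω ≈ 102 kip

E90XX → F_EXX = 90 ksi.
t_e = 0.707 × 0.625 = 0.4419 in; A_we = 0.4419 × 6 = 2.651 in².
Directional factor: 1.0 + 0.5 sin^1.5(65°) = 1.431.
F_nw = 0.6 × 90 × 1.431 = 77.3 ksi.
R_n/Ω = (77.3 × 2.651) / 2.0 = 102.5 kip.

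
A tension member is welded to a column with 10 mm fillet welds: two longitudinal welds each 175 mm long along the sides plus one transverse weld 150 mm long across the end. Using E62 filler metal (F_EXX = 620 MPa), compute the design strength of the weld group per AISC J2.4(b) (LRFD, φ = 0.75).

φR_n ≈ 1030 kN

t_e = 0.707 × 10 = 7.07 mm.
R_nwl = 0.6 × 620 × 7.07 × 350 × 10⁻³ = 920.5 kN (longitudinal, 2 welds).
R_nwt = 0.6 × 620 × 7.07 × 150 × 10⁻³ = 394.5 kN (transverse, base value).
(i) R_nwl + R_nwt = 1315 kN; (ii) 0.85 R_nwl + 1.5 R_nwt = 1374 kN.
R_n = max = 1374 kN [governs: (ii)]; φR_n = 1031 kN.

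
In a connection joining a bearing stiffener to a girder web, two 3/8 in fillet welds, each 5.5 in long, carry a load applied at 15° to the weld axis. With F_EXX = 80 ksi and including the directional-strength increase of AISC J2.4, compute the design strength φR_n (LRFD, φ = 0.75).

φR_n ≈ 112 kip

t_e = 0.707 × 0.375 = 0.2651 in; A_we = 0.2651 × 11 = 2.916 in².
Directional factor: 1.0 + 0.5 sin^1.5(15°) = 1.066.
F_nw = 0.6 × 80 × 1.066 = 51.16 ksi.
φR_n = 0.75 × 51.16 × 2.916 = 111.9 kip.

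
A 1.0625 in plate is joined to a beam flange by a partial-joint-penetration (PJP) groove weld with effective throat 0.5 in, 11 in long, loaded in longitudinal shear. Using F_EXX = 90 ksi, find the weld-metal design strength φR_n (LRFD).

Effective throat (given) t_e = 0.5 in.
A_we = 0.5 × 11 = 5.5 in².
F_nw = 0.6 F_EXX = 54 ksi.
φR_n = 0.75 × 54 × 5.5 = 222.8 kip.

φR_n ≈ 223 kip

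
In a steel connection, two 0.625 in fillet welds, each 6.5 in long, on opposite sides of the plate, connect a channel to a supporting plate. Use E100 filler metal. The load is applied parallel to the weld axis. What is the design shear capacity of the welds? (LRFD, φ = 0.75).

E100XX → F_EXX = 100 ksi.
Effective throat t_e = 0.707 × 0.625 = 0.4419 in.
Total length L = 13 in; A_we = 0.4419 × 13 = 5.744 in².
F_nw = 0.6 F_EXX = 0.6 × 100 = 60 ksi.
φR_n = 0.75 × 60 × 5.744 = 258.5 kips.

φR_n ≈ 258 kips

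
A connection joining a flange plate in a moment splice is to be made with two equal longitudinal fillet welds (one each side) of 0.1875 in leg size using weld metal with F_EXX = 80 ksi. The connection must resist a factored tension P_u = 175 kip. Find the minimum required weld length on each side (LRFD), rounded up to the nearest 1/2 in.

Throat t_e = 0.707 × 0.1875 = 0.1326 in.
φr_n = 0.75 × 0.6 × 80 × 0.1326 = 4.772 kip/in.
L_req = P_u / φr_n = 175 / 4.772 = 36.67 in total.
Per side: 36.67 / 2 = 18.34 in.
Round up → use L = 18.5 in on each side.

L = 18.5 in on each side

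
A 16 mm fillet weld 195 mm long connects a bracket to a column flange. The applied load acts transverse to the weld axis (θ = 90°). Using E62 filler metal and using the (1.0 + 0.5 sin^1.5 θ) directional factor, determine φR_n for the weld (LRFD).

E62XX → F_EXX = 620 MPa.
t_e = 0.707 × 16 = 11.31 mm; A_we = 11.31 × 195 = 2206 mm².
Directional factor: 1.0 + 0.5 sin^1.5(90°) = 1.5.
F_nw = 0.6 × 620 × 1.5 = 558 MPa.
φR_n = 0.75 × 558 × 2206 × 10⁻³ = 923.1 kN.

φR_n ≈ 923 kN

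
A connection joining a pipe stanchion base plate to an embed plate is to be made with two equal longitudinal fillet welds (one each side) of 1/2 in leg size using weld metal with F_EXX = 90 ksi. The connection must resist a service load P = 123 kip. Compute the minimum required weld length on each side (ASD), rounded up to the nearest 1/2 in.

L = 6.5 in on each side

Throat t_e = 0.707 × 0.5 = 0.3535 in.
r_n/Ω = (0.6 × 90 × 0.3535) / 2.0 = 9.544 kip/in.
L_req = P / (r_n/Ω) = 123 / 9.544 = 12.89 in total.
Per side: 12.89 / 2 = 6.444 in.
Round up → use L = 6.5 in on each side.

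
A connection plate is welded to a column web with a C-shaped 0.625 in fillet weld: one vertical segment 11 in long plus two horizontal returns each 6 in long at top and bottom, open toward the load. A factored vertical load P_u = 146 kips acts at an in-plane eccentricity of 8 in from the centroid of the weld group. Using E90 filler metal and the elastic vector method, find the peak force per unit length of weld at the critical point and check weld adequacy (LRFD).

E90XX → F_EXX = 90 ksi.
Total weld length L_w = 23 in. Treat welds as unit-width lines.
Centroid: x̄ = 2×6×3 / 23 = 1.565 in from the vertical weld.
Polar moment about centroid: J = I_x + I_y = [11³/12 + 2×6×5.5²] + [11×1.565² + 2(6³/12 + 6×1.435²)] = 561.6 in³.
Direct shear f_v = P/L_w = 146 / 23 = 6.348 kip/in (vertical).
Torsion M = P·e = 146 × 8 = 1168 kip·in.
Critical point at (x, y) = (4.435, 5.5) from centroid. f_tx = M·y/J = 11.44 kip/in; f_ty = M·x/J = 9.224 kip/in.
Resultant f_max = √[f_tx² + (f_v + f_ty)²] = √[11.44² + (6.348 + 9.224)²] = 19.32 kip/in.
Capacity per unit length: φr_n = 0.75 × 0.6 × 90 × (0.707 × 0.625) = 17.9 kip/in.
19.32 > 17.9 → NOT adequate.

f_max ≈ 19.3 kip/in; NOT adequate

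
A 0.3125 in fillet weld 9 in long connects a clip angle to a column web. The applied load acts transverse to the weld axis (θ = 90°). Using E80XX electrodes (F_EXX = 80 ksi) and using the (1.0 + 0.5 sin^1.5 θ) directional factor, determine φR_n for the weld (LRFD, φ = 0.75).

φR_n ≈ 107 kip

t_e = 0.707 × 0.3125 = 0.2209 in; A_we = 0.2209 × 9 = 1.988 in².
Directional factor: 1.0 + 0.5 sin^1.5(90°) = 1.5.
F_nw = 0.6 × 80 × 1.5 = 72 ksi.
φR_n = 0.75 × 72 × 1.988 = 107.4 kip.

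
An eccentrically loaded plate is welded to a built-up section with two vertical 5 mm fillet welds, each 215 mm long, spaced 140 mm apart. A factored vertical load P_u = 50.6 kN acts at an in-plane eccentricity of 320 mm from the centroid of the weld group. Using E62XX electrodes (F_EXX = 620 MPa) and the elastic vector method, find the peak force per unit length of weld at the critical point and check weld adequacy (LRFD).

Total weld length L_w = 430 mm. Treat welds as unit-width lines.
Polar moment about centroid: J = 2[d³/12 + d(b/2)²] = 2[215³/12 + 215×70²] = 3763000 mm³.
Direct shear f_v = P/L_w = 50.6×10³ / 430 = 117.7 N/mm (vertical).
Torsion M = P·e = 50.6×10³ × 320 = 16192000 N·mm.
Critical point at (x, y) = (70, 107.5) from centroid. f_tx = M·y/J = 462.5 N/mm; f_ty = M·x/J = 301.2 N/mm.
Resultant f_max = √[f_tx² + (f_v + f_ty)²] = √[462.5² + (117.7 + 301.2)²] = 624 N/mm.
Capacity per unit length: φr_n = 0.75 × 0.6 × 620 × (0.707 × 5) = 986.3 N/mm.
624 ≤ 986.3 → adequate.

f_max ≈ 624 N/mm; adequate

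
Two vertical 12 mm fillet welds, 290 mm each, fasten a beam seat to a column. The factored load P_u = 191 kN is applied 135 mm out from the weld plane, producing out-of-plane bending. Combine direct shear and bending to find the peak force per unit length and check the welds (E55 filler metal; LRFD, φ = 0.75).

f_max ≈ 977 N/mm; adequate

E55XX → F_EXX = 550 MPa.
L_w = 2 × 290 = 580 mm; section modulus (unit throat) S = 2 × L²/6 = 28030 mm².
Direct shear f_v = P/L_w = 191×10³/580 = 329.3 N/mm.
Moment M = P × e = 191×10³ × 135 = 25785000 N·mm; bending f_b = M/S = 919.8 N/mm.
f_max = √(f_v² + f_b²) = √(329.3² + 919.8²) = 977 N/mm.
φr_n = 0.75 × 0.6 × 550 × (0.707 × 12) = 2100 N/mm → adequate.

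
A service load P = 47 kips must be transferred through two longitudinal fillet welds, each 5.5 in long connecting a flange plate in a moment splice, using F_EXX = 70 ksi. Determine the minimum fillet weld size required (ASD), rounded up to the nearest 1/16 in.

Total weld length L = 11 in.
Required throat t_e = P × Ω / (0.6 F_EXX × L) = 47 × 2.0 / (0.6 × 70 × 11) = 0.2035 in.
Required leg w = t_e / 0.707 = 0.2878 in → use 5/16 in.

w = 5/16 in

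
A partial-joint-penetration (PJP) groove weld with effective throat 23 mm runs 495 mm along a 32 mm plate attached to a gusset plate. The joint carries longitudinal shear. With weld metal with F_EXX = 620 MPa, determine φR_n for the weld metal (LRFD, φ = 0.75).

φR_n ≈ 3180 kN

Effective throat (given) t_e = 23 mm.
A_we = 23 × 495 = 11380 mm².
F_nw = 0.6 F_EXX = 372 MPa.
φR_n = 0.75 × 372 × 11380 × 10⁻³ = 3176 kN.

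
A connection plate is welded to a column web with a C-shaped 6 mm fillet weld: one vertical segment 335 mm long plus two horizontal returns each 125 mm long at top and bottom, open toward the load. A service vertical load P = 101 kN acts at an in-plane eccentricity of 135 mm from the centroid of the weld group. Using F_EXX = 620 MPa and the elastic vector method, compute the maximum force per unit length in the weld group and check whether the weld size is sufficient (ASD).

Total weld length L_w = 585 mm. Treat welds as unit-width lines.
Centroid: x̄ = 2×125×62.5 / 585 = 26.71 mm from the vertical weld.
Polar moment about centroid: J = I_x + I_y = [335³/12 + 2×125×167.5²] + [335×26.71² + 2(125³/12 + 125×35.79²)] = 11030000 mm³.
Direct shear f_v = P/L_w = 101×10³ / 585 = 172.6 N/mm (vertical).
Torsion M = P·e = 101×10³ × 135 = 13635000 N·mm.
Critical point at (x, y) = (98.29, 167.5) from centroid. f_tx = M·y/J = 207 N/mm; f_ty = M·x/J = 121.5 N/mm.
Resultant f_max = √[f_tx² + (f_v + f_ty)²] = √[207² + (172.6 + 121.5)²] = 359.7 N/mm.
Capacity per unit length: r_n/Ω = (1/2.0) × 0.6 × 620 × (0.707 × 6) = 789 N/mm.
359.7 ≤ 789 → adequate.

f_max ≈ 360 N/mm; adequate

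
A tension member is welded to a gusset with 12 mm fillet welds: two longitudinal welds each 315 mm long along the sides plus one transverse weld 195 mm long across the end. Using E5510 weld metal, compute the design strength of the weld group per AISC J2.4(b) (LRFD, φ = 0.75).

E55XX → F_EXX = 550 MPa.
t_e = 0.707 × 12 = 8.484 mm.
R_nwl = 0.6 × 550 × 8.484 × 630 × 10⁻³ = 1764 kN (longitudinal, 2 welds).
R_nwt = 0.6 × 550 × 8.484 × 195 × 10⁻³ = 545.9 kN (transverse, base value).
(i) R_nwl + R_nwt = 2310 kN; (ii) 0.85 R_nwl + 1.5 R_nwt = 2318 kN.
R_n = max = 2318 kN [governs: (ii)]; φR_n = 1739 kN.

φR_n ≈ 1740 kN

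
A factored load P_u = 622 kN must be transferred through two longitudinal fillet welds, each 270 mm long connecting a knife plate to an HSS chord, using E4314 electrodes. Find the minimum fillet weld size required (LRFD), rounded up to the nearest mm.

w = 9 mm

E43XX → F_EXX = 430 MPa.
Total weld length L = 540 mm.
Required throat t_e = P_u / (φ × 0.6 F_EXX × L) = 622 / (0.75 × 0.6 × 430 × 540 × 10⁻³) = 5.953 mm.
Required leg w = t_e / 0.707 = 8.42 mm → use 9 mm.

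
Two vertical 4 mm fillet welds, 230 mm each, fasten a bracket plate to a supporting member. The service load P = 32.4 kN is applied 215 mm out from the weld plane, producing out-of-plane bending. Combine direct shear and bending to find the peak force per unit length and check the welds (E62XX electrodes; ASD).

E62XX → F_EXX = 620 MPa.
L_w = 2 × 230 = 460 mm; section modulus (unit throat) S = 2 × L²/6 = 17630 mm².
Direct shear f_v = P/L_w = 32.4×10³/460 = 70.43 N/mm.
Moment M = P × e = 32.4×10³ × 215 = 6966000 N·mm; bending f_b = M/S = 395 N/mm.
f_max = √(f_v² + f_b²) = √(70.43² + 395²) = 401.3 N/mm.
r_n/Ω = (1/2.0) × 0.6 × 620 × (0.707 × 4) = 526 N/mm → adequate.

f_max ≈ 401 N/mm; adequate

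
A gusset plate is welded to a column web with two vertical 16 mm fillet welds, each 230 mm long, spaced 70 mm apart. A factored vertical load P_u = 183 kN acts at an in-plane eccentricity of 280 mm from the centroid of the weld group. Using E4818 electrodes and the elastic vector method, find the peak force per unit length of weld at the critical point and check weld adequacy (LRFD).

E48XX → F_EXX = 480 MPa.
Total weld length L_w = 460 mm. Treat welds as unit-width lines.
Polar moment about centroid: J = 2[d³/12 + d(b/2)²] = 2[230³/12 + 230×35²] = 2591000 mm³.
Direct shear f_v = P/L_w = 183×10³ / 460 = 397.8 N/mm (vertical).
Torsion M = P·e = 183×10³ × 280 = 51240000 N·mm.
Critical point at (x, y) = (35, 115) from centroid. f_tx = M·y/J = 2274 N/mm; f_ty = M·x/J = 692.1 N/mm.
Resultant f_max = √[f_tx² + (f_v + f_ty)²] = √[2274² + (397.8 + 692.1)²] = 2522 N/mm.
Capacity per unit length: φr_n = 0.75 × 0.6 × 480 × (0.707 × 16) = 2443 N/mm.
2522 > 2443 → NOT adequate.

f_max ≈ 2520 N/mm; NOT adequate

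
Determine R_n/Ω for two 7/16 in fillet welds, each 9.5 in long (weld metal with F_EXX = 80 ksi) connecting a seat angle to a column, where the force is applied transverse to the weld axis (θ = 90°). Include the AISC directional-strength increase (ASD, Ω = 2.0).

R_n/Ω ≈ 212 kips

t_e = 0.707 × 0.4375 = 0.3093 in; A_we = 0.3093 × 19 = 5.877 in².
Directional factor: 1.0 + 0.5 sin^1.5(90°) = 1.5.
F_nw = 0.6 × 80 × 1.5 = 72 ksi.
R_n/Ω = (72 × 5.877) / 2.0 = 211.6 kips.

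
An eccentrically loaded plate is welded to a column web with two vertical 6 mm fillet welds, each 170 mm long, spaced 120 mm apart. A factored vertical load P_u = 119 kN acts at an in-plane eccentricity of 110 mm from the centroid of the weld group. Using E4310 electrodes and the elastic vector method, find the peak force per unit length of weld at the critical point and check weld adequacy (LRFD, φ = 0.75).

E43XX → F_EXX = 430 MPa.
Total weld length L_w = 340 mm. Treat welds as unit-width lines.
Polar moment about centroid: J = 2[d³/12 + d(b/2)²] = 2[170³/12 + 170×60²] = 2043000 mm³.
Direct shear f_v = P/L_w = 119×10³ / 340 = 350 N/mm (vertical).
Torsion M = P·e = 119×10³ × 110 = 13090000 N·mm.
Critical point at (x, y) = (60, 85) from centroid. f_tx = M·y/J = 544.7 N/mm; f_ty = M·x/J = 384.5 N/mm.
Resultant f_max = √[f_tx² + (f_v + f_ty)²] = √[544.7² + (350 + 384.5)²] = 914.4 N/mm.
Capacity per unit length: φr_n = 0.75 × 0.6 × 430 × (0.707 × 6) = 820.8 N/mm.
914.4 > 820.8 → NOT adequate.

f_max ≈ 914 N/mm; NOT adequate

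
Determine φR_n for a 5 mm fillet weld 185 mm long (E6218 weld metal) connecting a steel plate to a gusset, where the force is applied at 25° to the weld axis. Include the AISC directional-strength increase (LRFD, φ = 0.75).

E62XX → F_EXX = 620 MPa.
t_e = 0.707 × 5 = 3.535 mm; A_we = 3.535 × 185 = 654 mm².
Directional factor: 1.0 + 0.5 sin^1.5(25°) = 1.137.
F_nw = 0.6 × 620 × 1.137 = 423.1 MPa.
φR_n = 0.75 × 423.1 × 654 × 10⁻³ = 207.5 kN.

φR_n ≈ 208 kN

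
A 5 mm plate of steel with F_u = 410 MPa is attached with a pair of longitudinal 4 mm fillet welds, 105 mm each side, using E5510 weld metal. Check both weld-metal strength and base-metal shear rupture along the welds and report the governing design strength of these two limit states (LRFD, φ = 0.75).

φR_n ≈ 147 kN (weld metal governs)

E55XX → F_EXX = 550 MPa.
t_e = 0.707 × 4 = 2.828 mm; L = 210 mm.
Weld metal: φR_n = 0.75 × 0.6 × 550 × 2.828 × 210 × 10⁻³ = 147 kN.
Base metal (shear rupture): φR_n = 0.75 × 0.6 × 410 × 5 × 210 × 10⁻³ = 193.7 kN.
Governing: weld metal.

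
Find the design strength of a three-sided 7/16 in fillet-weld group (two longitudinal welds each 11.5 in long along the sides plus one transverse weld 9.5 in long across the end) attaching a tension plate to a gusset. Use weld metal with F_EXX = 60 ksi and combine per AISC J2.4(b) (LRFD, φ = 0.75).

t_e = 0.707 × 0.4375 = 0.3093 in.
R_nwl = 0.6 × 60 × 0.3093 × 23 = 256.1 kips (longitudinal, 2 welds).
R_nwt = 0.6 × 60 × 0.3093 × 9.5 = 105.8 kips (transverse, base value).
(i) R_nwl + R_nwt = 361.9 kips; (ii) 0.85 R_nwl + 1.5 R_nwt = 376.4 kips.
R_n = max = 376.4 kips [governs: (ii)]; φR_n = 282.3 kips.

φR_n ≈ 282 kips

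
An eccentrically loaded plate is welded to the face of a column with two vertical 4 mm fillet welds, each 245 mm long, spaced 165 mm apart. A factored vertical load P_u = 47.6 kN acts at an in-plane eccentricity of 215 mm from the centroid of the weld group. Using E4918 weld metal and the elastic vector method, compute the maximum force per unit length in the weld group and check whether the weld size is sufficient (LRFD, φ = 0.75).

E49XX → F_EXX = 490 MPa.
Total weld length L_w = 490 mm. Treat welds as unit-width lines.
Polar moment about centroid: J = 2[d³/12 + d(b/2)²] = 2[245³/12 + 245×82.5²] = 5786000 mm³.
Direct shear f_v = P/L_w = 47.6×10³ / 490 = 97.14 N/mm (vertical).
Torsion M = P·e = 47.6×10³ × 215 = 10234000 N·mm.
Critical point at (x, y) = (82.5, 122.5) from centroid. f_tx = M·y/J = 216.7 N/mm; f_ty = M·x/J = 145.9 N/mm.
Resultant f_max = √[f_tx² + (f_v + f_ty)²] = √[216.7² + (97.14 + 145.9)²] = 325.6 N/mm.
Capacity per unit length: φr_n = 0.75 × 0.6 × 490 × (0.707 × 4) = 623.6 N/mm.
325.6 ≤ 623.6 → adequate.

f_max ≈ 326 N/mm; adequate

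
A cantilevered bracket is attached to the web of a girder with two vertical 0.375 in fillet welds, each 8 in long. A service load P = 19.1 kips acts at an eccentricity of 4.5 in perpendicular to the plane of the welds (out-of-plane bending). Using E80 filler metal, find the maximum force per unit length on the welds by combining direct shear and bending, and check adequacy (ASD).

E80XX → F_EXX = 80 ksi.
L_w = 2 × 8 = 16 in; section modulus (unit throat) S = 2 × L²/6 = 21.33 in².
Direct shear f_v = P/L_w = 19.1/16 = 1.194 kip/in.
Moment M = P × e = 19.1 × 4.5 = 85.95 kip·in; bending f_b = M/S = 4.029 kip/in.
f_max = √(f_v² + f_b²) = √(1.194² + 4.029²) = 4.202 kip/in.
r_n/Ω = (1/2.0) × 0.6 × 80 × (0.707 × 0.375) = 6.363 kip/in → adequate.

f_max ≈ 4.2 kip/in; adequate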